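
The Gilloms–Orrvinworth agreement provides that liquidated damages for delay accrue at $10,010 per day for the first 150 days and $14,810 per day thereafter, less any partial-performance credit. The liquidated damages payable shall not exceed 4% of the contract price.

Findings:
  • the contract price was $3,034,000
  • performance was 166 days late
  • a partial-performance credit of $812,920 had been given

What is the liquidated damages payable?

First 150 days: 150 × $10,010 = $1,501,500
Remaining days: (166 − 150) × $14,810 = $236,960
Accrued per-day damages: $1,501,500 + $236,960 = $1,738,460
Less partial-performance credit: $1,738,460 − $812,920 = $925,540
Cap: 4% of $3,034,000 = $121,360
Cap at $121,360: $925,540 exceeds the cap → $121,360

$121,360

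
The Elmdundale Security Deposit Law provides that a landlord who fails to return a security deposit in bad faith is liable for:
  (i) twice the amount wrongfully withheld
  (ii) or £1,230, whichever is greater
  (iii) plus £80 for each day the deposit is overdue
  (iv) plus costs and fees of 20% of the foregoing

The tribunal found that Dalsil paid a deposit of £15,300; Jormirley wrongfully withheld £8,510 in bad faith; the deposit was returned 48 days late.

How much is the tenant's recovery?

£25,032

Doubled: 2 × £8,510 = £17,020
Minimum £1,230: £17,020 meets the minimum, no increase.
Late-return penalty: 48 × £80 = £3,840
Damages plus late penalty: £17,020 + £3,840 = £20,860
Costs and fees: 20% of £20,860 = £4,172
Total recovery: £20,860 + £4,172 = £25,032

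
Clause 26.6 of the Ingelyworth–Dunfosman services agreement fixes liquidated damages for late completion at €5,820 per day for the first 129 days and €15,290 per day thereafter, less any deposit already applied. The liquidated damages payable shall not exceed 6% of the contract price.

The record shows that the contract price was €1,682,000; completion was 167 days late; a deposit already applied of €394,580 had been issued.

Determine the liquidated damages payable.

First 129 days: 129 × €5,820 = €750,780
Remaining days: (167 − 129) × €15,290 = €581,020
Accrued per-day damages: €750,780 + €581,020 = €1,331,800
Less deposit already applied: €1,331,800 − €394,580 = €937,220
Cap: 6% of €1,682,000 = €100,920
Cap at €100,920: €937,220 exceeds the cap → €100,920

€100,920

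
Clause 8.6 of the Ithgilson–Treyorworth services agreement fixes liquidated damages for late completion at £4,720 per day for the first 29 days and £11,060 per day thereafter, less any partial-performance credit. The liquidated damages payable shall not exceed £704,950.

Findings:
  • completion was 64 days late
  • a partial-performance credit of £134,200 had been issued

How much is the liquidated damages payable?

First 29 days: 29 × £4,720 = £136,880
Remaining days: (64 − 29) × £11,060 = £387,100
Accrued per-day damages: £136,880 + £387,100 = £523,980
Less partial-performance credit: £523,980 − £134,200 = £389,780
Cap at £704,950: £389,780 is within the cap, no reduction.

£389,780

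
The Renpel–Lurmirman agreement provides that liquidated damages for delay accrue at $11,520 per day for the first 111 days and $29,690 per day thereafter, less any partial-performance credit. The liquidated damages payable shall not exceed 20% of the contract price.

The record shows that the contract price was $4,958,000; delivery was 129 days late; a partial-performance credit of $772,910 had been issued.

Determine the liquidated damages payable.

First 111 days: 111 × $11,520 = $1,278,720
Remaining days: (129 − 111) × $29,690 = $534,420
Accrued per-day damages: $1,278,720 + $534,420 = $1,813,140
Less partial-performance credit: $1,813,140 − $772,910 = $1,040,230
Cap: 20% of $4,958,000 = $991,600
Cap at $991,600: $1,040,230 exceeds the cap → $991,600

$991,600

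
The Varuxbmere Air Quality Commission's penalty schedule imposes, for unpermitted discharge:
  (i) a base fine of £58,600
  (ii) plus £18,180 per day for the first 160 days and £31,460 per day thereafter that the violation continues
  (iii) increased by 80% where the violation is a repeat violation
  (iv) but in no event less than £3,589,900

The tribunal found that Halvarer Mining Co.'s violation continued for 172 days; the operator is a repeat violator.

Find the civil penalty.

First 160 days: 160 × £18,180 = £2,908,800
Remaining days: (172 − 160) × £31,460 = £377,520
Per-day component: £2,908,800 + £377,520 = £3,286,320
Base plus per-day: £58,600 + £3,286,320 = £3,344,920
Enhancement: 80% of £3,344,920 = £2,675,936
Enhanced fine: £3,344,920 + £2,675,936 = £6,020,856
Minimum £3,589,900: £6,020,856 meets the minimum, no increase.

Civil penalty: £6,020,856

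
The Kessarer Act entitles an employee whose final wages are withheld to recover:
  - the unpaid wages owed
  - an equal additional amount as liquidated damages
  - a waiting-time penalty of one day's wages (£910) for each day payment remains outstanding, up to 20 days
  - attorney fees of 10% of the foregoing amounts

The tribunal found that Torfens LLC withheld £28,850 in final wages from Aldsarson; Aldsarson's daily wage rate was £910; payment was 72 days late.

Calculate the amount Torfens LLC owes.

Liquidated damages (equal amount): £28,850
Penalty days: min(72, 20) = 20
Waiting-time penalty: 20 × £910 = £18,200
Subtotal: £28,850 + £28,850 + £18,200 = £75,900
Attorney fees: 10% of £75,900 = £7,590
Total award: £75,900 + £7,590 = £83,490

£83,490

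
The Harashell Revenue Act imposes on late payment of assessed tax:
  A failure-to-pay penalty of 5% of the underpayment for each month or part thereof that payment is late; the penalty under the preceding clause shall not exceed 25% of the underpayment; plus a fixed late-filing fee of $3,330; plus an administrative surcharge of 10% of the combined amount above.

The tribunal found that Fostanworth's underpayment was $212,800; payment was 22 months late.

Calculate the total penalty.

$62,183

Accrued rate: 5% × 22 = 110%, capped at 25% → 25%
Failure-to-pay penalty: 25% of $212,800 = $53,200
Penalty before surcharge: $53,200 + $3,330 = $56,530
Administrative surcharge: 10% of $56,530 = $5,653
Total penalty: $56,530 + $5,653 = $62,183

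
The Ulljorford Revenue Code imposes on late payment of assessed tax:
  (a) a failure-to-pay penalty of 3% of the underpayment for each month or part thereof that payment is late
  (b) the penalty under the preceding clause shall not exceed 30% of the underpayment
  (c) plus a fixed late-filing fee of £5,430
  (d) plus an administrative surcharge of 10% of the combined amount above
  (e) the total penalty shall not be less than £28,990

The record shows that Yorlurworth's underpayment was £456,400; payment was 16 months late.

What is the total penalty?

£156,585

Accrued rate: 3% × 16 = 48%, capped at 30% → 30%
Failure-to-pay penalty: 30% of £456,400 = £136,920
Penalty before surcharge: £136,920 + £5,430 = £142,350
Administrative surcharge: 10% of £142,350 = £14,235
Total penalty: £142,350 + £14,235 = £156,585
Minimum £28,990: £156,585 meets the minimum, no increase.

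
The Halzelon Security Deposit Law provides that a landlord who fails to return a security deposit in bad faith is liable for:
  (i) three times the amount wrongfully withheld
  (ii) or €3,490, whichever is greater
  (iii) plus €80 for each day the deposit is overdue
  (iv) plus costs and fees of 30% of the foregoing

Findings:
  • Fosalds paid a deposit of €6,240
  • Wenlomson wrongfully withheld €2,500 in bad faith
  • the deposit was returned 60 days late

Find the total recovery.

Trebled: 3 × €2,500 = €7,500
Minimum €3,490: €7,500 meets the minimum, no increase.
Late-return penalty: 60 × €80 = €4,800
Damages plus late penalty: €7,500 + €4,800 = €12,300
Costs and fees: 30% of €12,300 = €3,690
Total recovery: €12,300 + €3,690 = €15,990

€15,990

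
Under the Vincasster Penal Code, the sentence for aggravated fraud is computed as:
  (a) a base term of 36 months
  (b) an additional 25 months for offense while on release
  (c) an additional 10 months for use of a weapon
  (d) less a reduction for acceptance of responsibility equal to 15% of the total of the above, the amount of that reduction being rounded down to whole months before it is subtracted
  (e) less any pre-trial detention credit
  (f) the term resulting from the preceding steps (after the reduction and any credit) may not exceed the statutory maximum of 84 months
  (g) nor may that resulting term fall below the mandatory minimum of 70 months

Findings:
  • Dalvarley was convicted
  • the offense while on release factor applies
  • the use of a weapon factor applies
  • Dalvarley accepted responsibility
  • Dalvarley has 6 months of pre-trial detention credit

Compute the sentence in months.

Offense while on release enhancement: +25 months
Use of a weapon enhancement: +10 months
Adjusted term: 36 months + 25 months + 10 months = 71 months
Acceptance of responsibility reduction: 15% of 71 months = 10 months (rounded down)
After reduction: 71 − 10 = 61 months
Less pre-trial detention credit: 61 months − 6 months = 55 months
Cap at 84 months: 55 months is within the cap, no reduction.
Minimum 70 months: 55 months is below the minimum → 70 months

70 months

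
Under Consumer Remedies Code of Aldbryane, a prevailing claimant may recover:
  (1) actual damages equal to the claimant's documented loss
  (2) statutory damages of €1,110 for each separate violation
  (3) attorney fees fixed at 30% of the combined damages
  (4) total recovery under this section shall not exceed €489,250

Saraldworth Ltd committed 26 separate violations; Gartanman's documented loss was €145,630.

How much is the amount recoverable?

€226,837

Statutory damages: 26 × €1,110 = €28,860
Combined damages: €145,630 + €28,860 = €174,490
Attorney fees: 30% of €174,490 = €52,347
Total before cap: €174,490 + €52,347 = €226,837
Cap at €489,250: €226,837 is within the cap, no reduction.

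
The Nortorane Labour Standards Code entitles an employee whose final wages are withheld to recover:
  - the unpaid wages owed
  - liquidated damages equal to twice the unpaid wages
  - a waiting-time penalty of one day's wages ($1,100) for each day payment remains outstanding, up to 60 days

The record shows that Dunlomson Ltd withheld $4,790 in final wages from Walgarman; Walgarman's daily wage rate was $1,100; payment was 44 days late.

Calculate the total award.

$62,770

Doubled: 2 × $4,790 = $9,580
Penalty days: min(44, 60) = 44
Waiting-time penalty: 44 × $1,100 = $48,400
Total award: $4,790 + $9,580 + $48,400 = $62,770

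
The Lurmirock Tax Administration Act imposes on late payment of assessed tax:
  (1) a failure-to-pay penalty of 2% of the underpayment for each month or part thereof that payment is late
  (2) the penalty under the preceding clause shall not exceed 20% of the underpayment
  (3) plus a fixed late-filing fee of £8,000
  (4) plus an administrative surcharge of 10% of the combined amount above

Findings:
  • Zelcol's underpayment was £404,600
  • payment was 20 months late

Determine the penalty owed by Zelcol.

£97,812

Accrued rate: 2% × 20 = 40%, capped at 20% → 20%
Failure-to-pay penalty: 20% of £404,600 = £80,920
Penalty before surcharge: £80,920 + £8,000 = £88,920
Administrative surcharge: 10% of £88,920 = £8,892
Total penalty: £88,920 + £8,892 = £97,812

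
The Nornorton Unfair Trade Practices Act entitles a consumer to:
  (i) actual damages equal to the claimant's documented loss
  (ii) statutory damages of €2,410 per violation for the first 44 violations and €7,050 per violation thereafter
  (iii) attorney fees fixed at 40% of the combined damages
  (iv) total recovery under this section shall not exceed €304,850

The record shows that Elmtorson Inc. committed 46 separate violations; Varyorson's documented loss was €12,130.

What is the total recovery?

First 44 violations: 44 × €2,410 = €106,040
Remaining violations: (46 − 44) × €7,050 = €14,100
Statutory damages: €106,040 + €14,100 = €120,140
Combined damages: €12,130 + €120,140 = €132,270
Attorney fees: 40% of €132,270 = €52,908
Total before cap: €132,270 + €52,908 = €185,178
Cap at €304,850: €185,178 is within the cap, no reduction.

€185,178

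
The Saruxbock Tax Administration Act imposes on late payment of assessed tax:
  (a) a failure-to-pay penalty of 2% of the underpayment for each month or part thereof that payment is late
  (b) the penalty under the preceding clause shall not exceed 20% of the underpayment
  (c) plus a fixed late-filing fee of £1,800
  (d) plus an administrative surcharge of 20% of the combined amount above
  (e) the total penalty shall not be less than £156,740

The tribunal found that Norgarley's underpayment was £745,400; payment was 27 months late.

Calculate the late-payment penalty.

Accrued rate: 2% × 27 = 54%, capped at 20% → 20%
Failure-to-pay penalty: 20% of £745,400 = £149,080
Penalty before surcharge: £149,080 + £1,800 = £150,880
Administrative surcharge: 20% of £150,880 = £30,176
Total penalty: £150,880 + £30,176 = £181,056
Minimum £156,740: £181,056 meets the minimum, no increase.

£181,056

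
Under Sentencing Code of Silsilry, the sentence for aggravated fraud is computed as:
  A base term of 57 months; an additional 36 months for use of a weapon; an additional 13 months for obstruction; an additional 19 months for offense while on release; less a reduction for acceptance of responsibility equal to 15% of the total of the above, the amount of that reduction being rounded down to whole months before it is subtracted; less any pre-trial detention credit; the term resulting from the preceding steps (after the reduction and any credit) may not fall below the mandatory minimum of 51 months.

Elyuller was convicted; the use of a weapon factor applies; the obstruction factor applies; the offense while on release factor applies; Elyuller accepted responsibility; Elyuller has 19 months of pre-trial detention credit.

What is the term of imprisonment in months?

Use of a weapon enhancement: +36 months
Obstruction enhancement: +13 months
Offense while on release enhancement: +19 months
Adjusted term: 57 months + 36 months + 13 months + 19 months = 125 months
Acceptance of responsibility reduction: 15% of 125 months = 18 months (rounded down)
After reduction: 125 − 18 = 107 months
Less pre-trial detention credit: 107 months − 19 months = 88 months
Minimum 51 months: 88 months meets the minimum, no increase.

88 months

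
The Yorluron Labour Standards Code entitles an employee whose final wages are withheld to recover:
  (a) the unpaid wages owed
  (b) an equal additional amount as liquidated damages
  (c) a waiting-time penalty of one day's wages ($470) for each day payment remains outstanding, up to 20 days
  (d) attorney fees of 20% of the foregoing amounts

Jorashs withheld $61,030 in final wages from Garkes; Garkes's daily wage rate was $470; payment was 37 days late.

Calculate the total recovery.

Liquidated damages (equal amount): $61,030
Penalty days: min(37, 20) = 20
Waiting-time penalty: 20 × $470 = $9,400
Subtotal: $61,030 + $61,030 + $9,400 = $131,460
Attorney fees: 20% of $131,460 = $26,292
Total award: $131,460 + $26,292 = $157,752

$157,752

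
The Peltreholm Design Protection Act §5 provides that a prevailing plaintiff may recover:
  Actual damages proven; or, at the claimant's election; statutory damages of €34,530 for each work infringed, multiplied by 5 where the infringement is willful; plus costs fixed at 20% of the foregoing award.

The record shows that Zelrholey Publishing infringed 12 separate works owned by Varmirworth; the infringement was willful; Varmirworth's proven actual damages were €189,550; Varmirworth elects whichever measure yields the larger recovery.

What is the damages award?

Statutory damages: 12 × €34,530 = €414,360
Multiplied by 5: 5 × €414,360 = €2,071,800
Greater of actual damages (€189,550) or enhanced statutory damages (€2,071,800): €2,071,800
Costs: 20% of €2,071,800 = €414,360
Award plus costs: €2,071,800 + €414,360 = €2,486,160

€2,486,160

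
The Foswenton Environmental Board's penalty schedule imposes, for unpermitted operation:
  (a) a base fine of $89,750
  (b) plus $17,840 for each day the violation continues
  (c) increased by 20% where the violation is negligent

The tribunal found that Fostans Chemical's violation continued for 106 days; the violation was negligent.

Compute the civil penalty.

Per-day component: 106 × $17,840 = $1,891,040
Base plus per-day: $89,750 + $1,891,040 = $1,980,790
Enhancement: 20% of $1,980,790 = $396,158
Enhanced fine: $1,980,790 + $396,158 = $2,376,948

$2,376,948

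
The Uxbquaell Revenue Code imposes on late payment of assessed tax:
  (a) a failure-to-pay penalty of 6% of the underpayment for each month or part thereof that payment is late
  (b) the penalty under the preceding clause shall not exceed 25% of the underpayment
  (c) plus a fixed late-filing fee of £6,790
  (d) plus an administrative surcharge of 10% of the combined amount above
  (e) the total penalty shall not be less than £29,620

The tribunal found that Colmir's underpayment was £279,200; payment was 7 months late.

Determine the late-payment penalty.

Accrued rate: 6% × 7 = 42%, capped at 25% → 25%
Failure-to-pay penalty: 25% of £279,200 = £69,800
Penalty before surcharge: £69,800 + £6,790 = £76,590
Administrative surcharge: 10% of £76,590 = £7,659
Total penalty: £76,590 + £7,659 = £84,249
Minimum £29,620: £84,249 meets the minimum, no increase.

£84,249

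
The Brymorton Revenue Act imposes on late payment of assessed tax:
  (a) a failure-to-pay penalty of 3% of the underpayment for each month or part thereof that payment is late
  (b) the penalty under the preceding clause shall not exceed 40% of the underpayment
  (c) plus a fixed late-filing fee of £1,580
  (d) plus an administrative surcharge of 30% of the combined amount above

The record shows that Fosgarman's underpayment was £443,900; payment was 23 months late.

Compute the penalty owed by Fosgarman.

£232,882

Accrued rate: 3% × 23 = 69%, capped at 40% → 40%
Failure-to-pay penalty: 40% of £443,900 = £177,560
Penalty before surcharge: £177,560 + £1,580 = £179,140
Administrative surcharge: 30% of £179,140 = £53,742
Total penalty: £179,140 + £53,742 = £232,882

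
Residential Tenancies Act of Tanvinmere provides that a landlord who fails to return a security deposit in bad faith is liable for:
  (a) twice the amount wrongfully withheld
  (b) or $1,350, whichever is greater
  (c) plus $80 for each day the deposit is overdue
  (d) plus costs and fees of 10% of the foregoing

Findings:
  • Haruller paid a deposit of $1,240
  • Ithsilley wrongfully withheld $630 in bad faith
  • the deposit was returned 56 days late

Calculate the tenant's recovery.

Doubled: 2 × $630 = $1,260
Minimum $1,350: $1,260 is below the minimum → $1,350
Late-return penalty: 56 × $80 = $4,480
Damages plus late penalty: $1,350 + $4,480 = $5,830
Costs and fees: 10% of $5,830 = $583
Total recovery: $5,830 + $583 = $6,413

Recovery: $6,413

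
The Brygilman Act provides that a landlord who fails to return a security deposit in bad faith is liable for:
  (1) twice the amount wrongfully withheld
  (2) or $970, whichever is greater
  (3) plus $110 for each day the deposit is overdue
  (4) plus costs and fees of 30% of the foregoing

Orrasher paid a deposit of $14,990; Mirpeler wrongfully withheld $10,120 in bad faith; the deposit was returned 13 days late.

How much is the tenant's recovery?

Recovery: $28,171

Doubled: 2 × $10,120 = $20,240
Minimum $970: $20,240 meets the minimum, no increase.
Late-return penalty: 13 × $110 = $1,430
Damages plus late penalty: $20,240 + $1,430 = $21,670
Costs and fees: 30% of $21,670 = $6,501
Total recovery: $21,670 + $6,501 = $28,171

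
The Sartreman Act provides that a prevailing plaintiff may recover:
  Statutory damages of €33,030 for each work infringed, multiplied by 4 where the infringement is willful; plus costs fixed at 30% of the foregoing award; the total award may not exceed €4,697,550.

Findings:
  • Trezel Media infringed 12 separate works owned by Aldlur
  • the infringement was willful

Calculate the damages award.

Statutory damages: 12 × €33,030 = €396,360
Multiplied by 4: 4 × €396,360 = €1,585,440
Costs: 30% of €1,585,440 = €475,632
Award plus costs: €1,585,440 + €475,632 = €2,061,072
Cap at €4,697,550: €2,061,072 is within the cap, no reduction.

Award: €2,061,072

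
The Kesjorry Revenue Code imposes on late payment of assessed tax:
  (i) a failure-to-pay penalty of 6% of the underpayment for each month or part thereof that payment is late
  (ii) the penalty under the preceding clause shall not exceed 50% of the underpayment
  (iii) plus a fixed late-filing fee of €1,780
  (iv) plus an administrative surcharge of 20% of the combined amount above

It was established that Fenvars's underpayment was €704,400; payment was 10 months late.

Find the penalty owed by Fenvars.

€424,776

Accrued rate: 6% × 10 = 60%, capped at 50% → 50%
Failure-to-pay penalty: 50% of €704,400 = €352,200
Penalty before surcharge: €352,200 + €1,780 = €353,980
Administrative surcharge: 20% of €353,980 = €70,796
Total penalty: €353,980 + €70,796 = €424,776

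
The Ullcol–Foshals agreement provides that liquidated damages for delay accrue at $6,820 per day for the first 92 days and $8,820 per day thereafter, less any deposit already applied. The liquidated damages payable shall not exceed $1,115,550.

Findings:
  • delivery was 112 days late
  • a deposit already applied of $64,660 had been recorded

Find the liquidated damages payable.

Liquidated damages: $739,180

First 92 days: 92 × $6,820 = $627,440
Remaining days: (112 − 92) × $8,820 = $176,400
Accrued per-day damages: $627,440 + $176,400 = $803,840
Less deposit already applied: $803,840 − $64,660 = $739,180
Cap at $1,115,550: $739,180 is within the cap, no reduction.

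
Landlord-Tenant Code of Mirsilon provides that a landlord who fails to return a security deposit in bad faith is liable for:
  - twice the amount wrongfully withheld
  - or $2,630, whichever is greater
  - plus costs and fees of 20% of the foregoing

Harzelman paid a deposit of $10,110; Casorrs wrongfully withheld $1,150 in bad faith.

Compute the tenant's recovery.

Doubled: 2 × $1,150 = $2,300
Minimum $2,630: $2,300 is below the minimum → $2,630
Costs and fees: 20% of $2,630 = $526
Total recovery: $2,630 + $526 = $3,156

Recovery: $3,156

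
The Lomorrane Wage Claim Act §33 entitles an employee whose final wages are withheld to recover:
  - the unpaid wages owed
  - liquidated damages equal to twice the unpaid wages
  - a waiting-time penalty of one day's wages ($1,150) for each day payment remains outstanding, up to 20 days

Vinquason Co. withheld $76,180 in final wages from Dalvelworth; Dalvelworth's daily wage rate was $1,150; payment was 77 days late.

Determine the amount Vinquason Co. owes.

$251,540

Doubled: 2 × $76,180 = $152,360
Penalty days: min(77, 20) = 20
Waiting-time penalty: 20 × $1,150 = $23,000
Total award: $76,180 + $152,360 + $23,000 = $251,540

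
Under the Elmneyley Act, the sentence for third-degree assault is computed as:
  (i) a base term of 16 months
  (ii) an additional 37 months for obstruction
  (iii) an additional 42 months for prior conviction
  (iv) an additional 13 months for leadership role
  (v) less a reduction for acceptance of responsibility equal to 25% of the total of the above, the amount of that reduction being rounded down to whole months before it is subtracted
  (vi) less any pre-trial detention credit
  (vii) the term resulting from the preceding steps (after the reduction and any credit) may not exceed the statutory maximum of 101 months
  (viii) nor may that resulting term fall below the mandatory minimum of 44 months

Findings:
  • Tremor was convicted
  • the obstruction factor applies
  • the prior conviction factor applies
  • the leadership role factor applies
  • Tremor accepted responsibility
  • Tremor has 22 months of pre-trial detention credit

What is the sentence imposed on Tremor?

Sentence: 59 months

Obstruction enhancement: +37 months
Prior conviction enhancement: +42 months
Leadership role enhancement: +13 months
Adjusted term: 16 months + 37 months + 42 months + 13 months = 108 months
Acceptance of responsibility reduction: 25% of 108 months = 27 months (rounded down)
After reduction: 108 − 27 = 81 months
Less pre-trial detention credit: 81 months − 22 months = 59 months
Cap at 101 months: 59 months is within the cap, no reduction.
Minimum 44 months: 59 months meets the minimum, no increase.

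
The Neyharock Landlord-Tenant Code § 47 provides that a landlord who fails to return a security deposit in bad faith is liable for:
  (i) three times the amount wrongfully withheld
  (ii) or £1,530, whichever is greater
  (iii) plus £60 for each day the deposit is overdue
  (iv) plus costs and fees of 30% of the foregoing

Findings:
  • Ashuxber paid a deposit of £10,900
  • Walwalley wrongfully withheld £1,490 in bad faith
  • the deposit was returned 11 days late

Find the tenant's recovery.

Trebled: 3 × £1,490 = £4,470
Minimum £1,530: £4,470 meets the minimum, no increase.
Late-return penalty: 11 × £60 = £660
Damages plus late penalty: £4,470 + £660 = £5,130
Costs and fees: 30% of £5,130 = £1,539
Total recovery: £5,130 + £1,539 = £6,669

£6,669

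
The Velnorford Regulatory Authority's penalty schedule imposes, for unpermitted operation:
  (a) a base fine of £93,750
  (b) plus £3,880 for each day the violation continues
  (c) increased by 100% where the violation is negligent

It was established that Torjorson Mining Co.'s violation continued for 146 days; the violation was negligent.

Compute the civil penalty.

Per-day component: 146 × £3,880 = £566,480
Base plus per-day: £93,750 + £566,480 = £660,230
Enhancement: 100% of £660,230 = £660,230
Enhanced fine: £660,230 + £660,230 = £1,320,460

£1,320,460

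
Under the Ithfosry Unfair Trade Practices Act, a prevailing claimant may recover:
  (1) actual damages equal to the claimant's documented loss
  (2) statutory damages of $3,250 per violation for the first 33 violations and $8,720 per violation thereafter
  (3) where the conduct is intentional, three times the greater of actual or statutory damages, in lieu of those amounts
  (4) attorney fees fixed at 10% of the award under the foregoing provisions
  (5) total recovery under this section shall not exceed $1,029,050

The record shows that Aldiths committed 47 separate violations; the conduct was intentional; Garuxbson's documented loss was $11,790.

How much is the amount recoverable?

Total recovery: $756,789

First 33 violations: 33 × $3,250 = $107,250
Remaining violations: (47 − 33) × $8,720 = $122,080
Statutory damages: $107,250 + $122,080 = $229,330
Greater of actual damages ($11,790) or statutory damages ($229,330): $229,330
Trebled: 3 × $229,330 = $687,990
Attorney fees: 10% of $687,990 = $68,799
Total before cap: $687,990 + $68,799 = $756,789
Cap at $1,029,050: $756,789 is within the cap, no reduction.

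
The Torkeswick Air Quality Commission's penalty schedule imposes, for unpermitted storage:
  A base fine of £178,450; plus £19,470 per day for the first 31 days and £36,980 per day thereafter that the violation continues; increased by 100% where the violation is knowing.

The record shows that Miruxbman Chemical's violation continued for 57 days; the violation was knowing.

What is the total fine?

First 31 days: 31 × £19,470 = £603,570
Remaining days: (57 − 31) × £36,980 = £961,480
Per-day component: £603,570 + £961,480 = £1,565,050
Base plus per-day: £178,450 + £1,565,050 = £1,743,500
Enhancement: 100% of £1,743,500 = £1,743,500
Enhanced fine: £1,743,500 + £1,743,500 = £3,487,000

£3,487,000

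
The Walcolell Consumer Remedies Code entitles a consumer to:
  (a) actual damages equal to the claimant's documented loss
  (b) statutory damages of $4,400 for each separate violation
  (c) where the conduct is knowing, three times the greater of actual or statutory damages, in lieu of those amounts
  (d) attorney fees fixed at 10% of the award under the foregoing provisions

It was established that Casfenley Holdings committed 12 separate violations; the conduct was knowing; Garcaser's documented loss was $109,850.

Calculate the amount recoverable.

Statutory damages: 12 × $4,400 = $52,800
Greater of actual damages ($109,850) or statutory damages ($52,800): $109,850
Trebled: 3 × $109,850 = $329,550
Attorney fees: 10% of $329,550 = $32,955
Total recovery: $329,550 + $32,955 = $362,505

Total recovery: $362,505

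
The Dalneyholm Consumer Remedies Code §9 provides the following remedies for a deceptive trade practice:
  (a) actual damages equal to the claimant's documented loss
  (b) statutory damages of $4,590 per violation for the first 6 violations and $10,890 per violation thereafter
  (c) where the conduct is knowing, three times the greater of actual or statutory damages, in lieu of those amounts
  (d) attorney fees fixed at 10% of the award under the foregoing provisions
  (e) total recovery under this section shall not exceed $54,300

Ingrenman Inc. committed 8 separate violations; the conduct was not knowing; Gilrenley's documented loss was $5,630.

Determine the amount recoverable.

$54,300

First 6 violations: 6 × $4,590 = $27,540
Remaining violations: (8 − 6) × $10,890 = $21,780
Statutory damages: $27,540 + $21,780 = $49,320
Conduct not knowing: the in-lieu enhancement does not apply.
Actual plus statutory damages: $5,630 + $49,320 = $54,950
Attorney fees: 10% of $54,950 = $5,495
Total before cap: $54,950 + $5,495 = $60,445
Cap at $54,300: $60,445 exceeds the cap → $54,300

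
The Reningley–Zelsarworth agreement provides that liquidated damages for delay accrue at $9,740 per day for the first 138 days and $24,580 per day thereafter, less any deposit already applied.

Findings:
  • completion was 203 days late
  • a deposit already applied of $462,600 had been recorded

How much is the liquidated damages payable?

First 138 days: 138 × $9,740 = $1,344,120
Remaining days: (203 − 138) × $24,580 = $1,597,700
Accrued per-day damages: $1,344,120 + $1,597,700 = $2,941,820
Less deposit already applied: $2,941,820 − $462,600 = $2,479,220

$2,479,220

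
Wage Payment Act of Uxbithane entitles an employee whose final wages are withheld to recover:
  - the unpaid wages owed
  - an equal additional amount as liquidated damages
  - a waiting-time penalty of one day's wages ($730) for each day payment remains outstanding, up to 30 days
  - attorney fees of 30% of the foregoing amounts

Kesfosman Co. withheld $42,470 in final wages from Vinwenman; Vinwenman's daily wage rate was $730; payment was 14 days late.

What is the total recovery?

Liquidated damages (equal amount): $42,470
Penalty days: min(14, 30) = 14
Waiting-time penalty: 14 × $730 = $10,220
Subtotal: $42,470 + $42,470 + $10,220 = $95,160
Attorney fees: 30% of $95,160 = $28,548
Total award: $95,160 + $28,548 = $123,708

$123,708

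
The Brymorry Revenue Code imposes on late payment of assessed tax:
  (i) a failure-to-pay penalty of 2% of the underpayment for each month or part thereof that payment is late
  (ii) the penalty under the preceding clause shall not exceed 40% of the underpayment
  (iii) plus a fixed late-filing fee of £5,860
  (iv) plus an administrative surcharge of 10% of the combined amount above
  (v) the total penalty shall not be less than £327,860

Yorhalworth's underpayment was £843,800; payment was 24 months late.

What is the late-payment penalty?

Accrued rate: 2% × 24 = 48%, capped at 40% → 40%
Failure-to-pay penalty: 40% of £843,800 = £337,520
Penalty before surcharge: £337,520 + £5,860 = £343,380
Administrative surcharge: 10% of £343,380 = £34,338
Total penalty: £343,380 + £34,338 = £377,718
Minimum £327,860: £377,718 meets the minimum, no increase.

£377,718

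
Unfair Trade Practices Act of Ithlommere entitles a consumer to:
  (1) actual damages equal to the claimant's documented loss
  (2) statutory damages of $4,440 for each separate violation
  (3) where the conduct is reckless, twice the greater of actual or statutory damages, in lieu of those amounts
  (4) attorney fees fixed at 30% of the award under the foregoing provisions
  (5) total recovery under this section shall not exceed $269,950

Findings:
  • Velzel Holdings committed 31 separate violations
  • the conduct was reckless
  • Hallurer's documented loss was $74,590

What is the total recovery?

Statutory damages: 31 × $4,440 = $137,640
Greater of actual damages ($74,590) or statutory damages ($137,640): $137,640
Doubled: 2 × $137,640 = $275,280
Attorney fees: 30% of $275,280 = $82,584
Total before cap: $275,280 + $82,584 = $357,864
Cap at $269,950: $357,864 exceeds the cap → $269,950

Total recovery: $269,950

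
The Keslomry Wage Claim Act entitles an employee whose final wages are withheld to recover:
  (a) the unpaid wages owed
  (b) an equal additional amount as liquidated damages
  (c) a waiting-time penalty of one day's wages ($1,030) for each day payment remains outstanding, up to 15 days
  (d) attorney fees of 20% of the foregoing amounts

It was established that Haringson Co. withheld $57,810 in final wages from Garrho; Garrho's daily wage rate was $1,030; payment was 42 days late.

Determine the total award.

Liquidated damages (equal amount): $57,810
Penalty days: min(42, 15) = 15
Waiting-time penalty: 15 × $1,030 = $15,450
Subtotal: $57,810 + $57,810 + $15,450 = $131,070
Attorney fees: 20% of $131,070 = $26,214
Total award: $131,070 + $26,214 = $157,284

$157,284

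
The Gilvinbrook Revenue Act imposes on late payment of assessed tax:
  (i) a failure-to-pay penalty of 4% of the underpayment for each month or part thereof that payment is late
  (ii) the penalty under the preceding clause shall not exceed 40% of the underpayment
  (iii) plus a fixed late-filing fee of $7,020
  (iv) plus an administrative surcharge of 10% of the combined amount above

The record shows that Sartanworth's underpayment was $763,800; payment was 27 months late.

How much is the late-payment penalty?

Penalty: $343,794

Accrued rate: 4% × 27 = 108%, capped at 40% → 40%
Failure-to-pay penalty: 40% of $763,800 = $305,520
Penalty before surcharge: $305,520 + $7,020 = $312,540
Administrative surcharge: 10% of $312,540 = $31,254
Total penalty: $312,540 + $31,254 = $343,794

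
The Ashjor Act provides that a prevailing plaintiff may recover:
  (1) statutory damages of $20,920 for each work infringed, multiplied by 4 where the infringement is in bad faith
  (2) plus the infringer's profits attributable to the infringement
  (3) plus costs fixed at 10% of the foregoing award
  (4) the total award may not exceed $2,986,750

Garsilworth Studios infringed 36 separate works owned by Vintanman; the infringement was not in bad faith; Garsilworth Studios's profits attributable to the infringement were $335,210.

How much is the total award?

$1,197,163

Statutory damages: 36 × $20,920 = $753,120
Infringement not in bad faith: no ×4 enhancement.
Combined award: $753,120 + $335,210 = $1,088,330
Costs: 10% of $1,088,330 = $108,833
Award plus costs: $1,088,330 + $108,833 = $1,197,163
Cap at $2,986,750: $1,197,163 is within the cap, no reduction.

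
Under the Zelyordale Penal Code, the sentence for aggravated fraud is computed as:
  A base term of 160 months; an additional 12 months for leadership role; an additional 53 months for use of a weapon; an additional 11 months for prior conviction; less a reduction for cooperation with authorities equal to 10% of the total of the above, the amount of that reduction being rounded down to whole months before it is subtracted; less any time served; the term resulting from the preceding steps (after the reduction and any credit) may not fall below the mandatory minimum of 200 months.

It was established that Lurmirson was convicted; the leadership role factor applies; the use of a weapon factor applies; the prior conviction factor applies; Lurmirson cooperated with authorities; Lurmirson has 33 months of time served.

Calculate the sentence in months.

200 months

Leadership role enhancement: +12 months
Use of a weapon enhancement: +53 months
Prior conviction enhancement: +11 months
Adjusted term: 160 months + 12 months + 53 months + 11 months = 236 months
Cooperation with authorities reduction: 10% of 236 months = 23 months (rounded down)
After reduction: 236 − 23 = 213 months
Less time served: 213 months − 33 months = 180 months
Minimum 200 months: 180 months is below the minimum → 200 months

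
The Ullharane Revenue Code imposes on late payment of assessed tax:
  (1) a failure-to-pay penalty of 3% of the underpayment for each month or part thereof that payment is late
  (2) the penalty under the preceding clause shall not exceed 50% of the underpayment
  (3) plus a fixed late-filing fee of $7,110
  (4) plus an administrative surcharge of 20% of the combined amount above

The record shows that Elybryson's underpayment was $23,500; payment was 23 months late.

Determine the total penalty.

Accrued rate: 3% × 23 = 69%, capped at 50% → 50%
Failure-to-pay penalty: 50% of $23,500 = $11,750
Penalty before surcharge: $11,750 + $7,110 = $18,860
Administrative surcharge: 20% of $18,860 = $3,772
Total penalty: $18,860 + $3,772 = $22,632

$22,632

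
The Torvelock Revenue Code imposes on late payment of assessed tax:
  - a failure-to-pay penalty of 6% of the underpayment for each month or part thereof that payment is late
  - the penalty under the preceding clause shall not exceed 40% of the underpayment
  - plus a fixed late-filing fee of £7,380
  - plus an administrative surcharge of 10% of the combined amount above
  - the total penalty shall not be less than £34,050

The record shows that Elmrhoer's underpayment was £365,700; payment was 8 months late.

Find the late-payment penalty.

£169,026

Accrued rate: 6% × 8 = 48%, capped at 40% → 40%
Failure-to-pay penalty: 40% of £365,700 = £146,280
Penalty before surcharge: £146,280 + £7,380 = £153,660
Administrative surcharge: 10% of £153,660 = £15,366
Total penalty: £153,660 + £15,366 = £169,026
Minimum £34,050: £169,026 meets the minimum, no increase.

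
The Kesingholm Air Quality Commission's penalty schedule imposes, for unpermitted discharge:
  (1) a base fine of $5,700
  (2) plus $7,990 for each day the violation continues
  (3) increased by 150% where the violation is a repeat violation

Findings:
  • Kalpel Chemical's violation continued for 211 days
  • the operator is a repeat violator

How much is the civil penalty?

Per-day component: 211 × $7,990 = $1,685,890
Base plus per-day: $5,700 + $1,685,890 = $1,691,590
Enhancement: 150% of $1,691,590 = $2,537,385
Enhanced fine: $1,691,590 + $2,537,385 = $4,228,975

$4,228,975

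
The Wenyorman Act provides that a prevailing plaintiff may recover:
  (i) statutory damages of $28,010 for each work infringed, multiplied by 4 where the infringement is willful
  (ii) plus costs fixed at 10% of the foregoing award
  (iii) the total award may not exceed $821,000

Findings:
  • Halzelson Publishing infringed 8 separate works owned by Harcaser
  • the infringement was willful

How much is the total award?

Award: $821,000

Statutory damages: 8 × $28,010 = $224,080
Multiplied by 4: 4 × $224,080 = $896,320
Costs: 10% of $896,320 = $89,632
Award plus costs: $896,320 + $89,632 = $985,952
Cap at $821,000: $985,952 exceeds the cap → $821,000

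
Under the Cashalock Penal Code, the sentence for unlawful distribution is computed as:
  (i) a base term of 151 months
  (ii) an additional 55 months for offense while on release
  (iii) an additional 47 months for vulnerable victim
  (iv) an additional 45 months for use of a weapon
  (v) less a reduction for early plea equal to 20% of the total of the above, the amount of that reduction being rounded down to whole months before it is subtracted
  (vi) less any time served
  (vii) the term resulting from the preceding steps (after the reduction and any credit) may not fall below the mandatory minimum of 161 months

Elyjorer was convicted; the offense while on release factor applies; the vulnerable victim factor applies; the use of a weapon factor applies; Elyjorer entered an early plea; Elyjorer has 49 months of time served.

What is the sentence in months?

190 months

Offense while on release enhancement: +55 months
Vulnerable victim enhancement: +47 months
Use of a weapon enhancement: +45 months
Adjusted term: 151 months + 55 months + 47 months + 45 months = 298 months
Early plea reduction: 20% of 298 months = 59 months (rounded down)
After reduction: 298 − 59 = 239 months
Less time served: 239 months − 49 months = 190 months
Minimum 161 months: 190 months meets the minimum, no increase.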